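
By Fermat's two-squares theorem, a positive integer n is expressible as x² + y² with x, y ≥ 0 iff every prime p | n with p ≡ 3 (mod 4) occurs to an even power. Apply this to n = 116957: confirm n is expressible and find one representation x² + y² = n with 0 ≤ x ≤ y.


Step 1: Factor n = 116957 = 29 · 37 · 109.
Step 2: Check the mod-4 condition on each prime factor: 29 ≡ 1 (mod 4), exponent 1; 37 ≡ 1 (mod 4), exponent 1; 109 ≡ 1 (mod 4), exponent 1.
All primes ≡ 3 (mod 4) appear to even exponent (or don't appear), so by the two-squares theorem n IS expressible as a sum of two squares.
Step 3: Build a representation. Here n = 29 · 37 · 109 is a product of primes ≡ 1 (mod 4). Each prime p ≡ 1 (mod 4) is itself a sum of two squares; find a² by testing p − a² for a perfect square:
  29: 29 − 1² = 28, 29 − 2² = 25 = 5² ⇒ 29 = 2² + 5².
  37: 37 − 1² = 36 = 6² ⇒ 37 = 1² + 6².
  109: 109 − 1² = 108, 109 − 2² = 105, 109 − 3² = 100 = 10² ⇒ 109 = 3² + 10².
  Combine using the Brahmagupta–Fibonacci identity (a² + b²)(c² + d²) = (ac − bd)² + (ad + bc)² = (ac + bd)² + (ad − bc)²:
  29 · 37 = 1073: from (2² + 5²)(1² + 6²), take (2·1 − 5·6, 2·6 + 5·1) = (2 − 30, 12 + 5) = (-28, 17); dropping signs (only squares matter) gives (28, 17); check 28² + 17² = 784 + 289 = 1073 ✓.
  1073 · 109 = 116957: from (28² + 17²)(3² + 10²), take (28·3 − 17·10, 28·10 + 17·3) = (84 − 170, 280 + 51) = (-86, 331); dropping signs (only squares matter) gives (86, 331); check 86² + 331² = 7396 + 109561 = 116957 ✓.
Step 4: Order so x ≤ y and verify: 86² + 331² = 7396 + 109561 = 116957 = n. ✓

n = 116957 = 86² + 331² (one valid representation with x ≤ y).


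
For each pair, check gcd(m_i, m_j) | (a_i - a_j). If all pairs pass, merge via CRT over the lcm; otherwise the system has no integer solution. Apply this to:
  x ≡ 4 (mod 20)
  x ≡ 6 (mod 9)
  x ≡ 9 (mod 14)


Moduli 20, 9, 14 are not pairwise coprime, so CRT works modulo lcm(m_i) when all pairwise compatibility conditions hold.
Pairwise compatibility: gcd(m_i, m_j) must divide a_i - a_j for every pair.
Merge one congruence at a time:
  Start: x ≡ 4 (mod 20).
  Combine with x ≡ 6 (mod 9): gcd(20, 9) = 1; 6 - 4 = 2, which IS divisible by 1, so compatible.
    Write x = 4 + 20·t and substitute into x ≡ 6 (mod 9): 20·t ≡ 6 − 4 = 2 (mod 9).
    Reduce coefficients mod 9: 2·t ≡ 2 (mod 9).
    The inverse of 2 mod 9 is 5 (since 2·5 = 10 = 1·9 + 1), so t ≡ 5·2 = 10 ≡ 1 (mod 9).
    Then x = 4 + 20·1 = 24, valid modulo lcm(20, 9) = 180: x ≡ 24 (mod 180).
  Combine with x ≡ 9 (mod 14): gcd(180, 14) = 2, and 9 - 24 = -15 is NOT divisible by 2.
    ⇒ system is inconsistent (no integer solution).

No solution (the system is inconsistent).


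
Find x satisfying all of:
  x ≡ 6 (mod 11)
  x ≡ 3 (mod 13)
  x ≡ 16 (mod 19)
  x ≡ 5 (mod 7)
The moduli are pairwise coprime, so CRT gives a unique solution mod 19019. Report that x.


Product of moduli M = 11 · 13 · 19 · 7 = 19019.
Merge one congruence at a time:
  Start: x ≡ 6 (mod 11).
  Combine with x ≡ 3 (mod 13); new modulus lcm = 143.
    Write x = 6 + 11·t and substitute into x ≡ 3 (mod 13): 11·t ≡ 3 − 6 = -3 (mod 13).
    Reduce coefficients mod 13: 11·t ≡ 10 (mod 13).
    The inverse of 11 mod 13 is 6 (since 11·6 = 66 = 5·13 + 1), so t ≡ 6·10 = 60 ≡ 8 (mod 13).
    Then x = 6 + 11·8 = 94, valid modulo lcm(11, 13) = 143: x ≡ 94 (mod 143).
  Combine with x ≡ 16 (mod 19); new modulus lcm = 2717.
    Write x = 94 + 143·t and substitute into x ≡ 16 (mod 19): 143·t ≡ 16 − 94 = -78 (mod 19).
    Reduce coefficients mod 19: 10·t ≡ 17 (mod 19).
    The inverse of 10 mod 19 is 2 (since 10·2 = 20 = 1·19 + 1), so t ≡ 2·17 = 34 ≡ 15 (mod 19).
    Then x = 94 + 143·15 = 2239, valid modulo lcm(143, 19) = 2717: x ≡ 2239 (mod 2717).
  Combine with x ≡ 5 (mod 7); new modulus lcm = 19019.
    Write x = 2239 + 2717·t and substitute into x ≡ 5 (mod 7): 2717·t ≡ 5 − 2239 = -2234 (mod 7).
    Reduce coefficients mod 7: 1·t ≡ 6 (mod 7).
    So t ≡ 6 (mod 7).
    Then x = 2239 + 2717·6 = 18541, valid modulo lcm(2717, 7) = 19019: x ≡ 18541 (mod 19019).
Verify against each original: 18541 mod 11 = 6, 18541 mod 13 = 3, 18541 mod 19 = 16, 18541 mod 7 = 5.

x ≡ 18541 (mod 19019).


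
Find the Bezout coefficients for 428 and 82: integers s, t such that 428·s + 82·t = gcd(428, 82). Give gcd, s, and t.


Euclidean algorithm on (428, 82) — divide until remainder is 0:
  428 = 5 · 82 + 18
  82 = 4 · 18 + 10
  18 = 1 · 10 + 8
  10 = 1 · 8 + 2
  8 = 4 · 2 + 0
gcd(428, 82) = 2.
Track Bezout coefficients alongside the remainders: start with r₀ = 428 = a·1 + b·0 (s = 1, t = 0) and r₁ = 82 = a·0 + b·1 (s = 0, t = 1); each new remainder r_{k+1} = r_{k-1} − q_k·r_k inherits s_{k+1} = s_{k-1} − q_k·s_k, t_{k+1} = t_{k-1} − q_k·t_k, so r_k = a·s_k + b·t_k at every step:
  q = 5: r = 18, s = 1 − 5·0 = 1, t = 0 − 5·1 = -5  (check: 428·1 + 82·(-5) = 18)
  q = 4: r = 10, s = 0 − 4·1 = -4, t = 1 − 4·(-5) = 21  (check: 428·(-4) + 82·21 = 10)
  q = 1: r = 8, s = 1 − 1·(-4) = 5, t = -5 − 1·21 = -26  (check: 428·5 + 82·(-26) = 8)
  q = 1: r = 2, s = -4 − 1·5 = -9, t = 21 − 1·(-26) = 47  (check: 428·(-9) + 82·47 = 2)
The row with r = 2 (the gcd) gives the Bezout coefficients s = -9, t = 47.
Result: 428 · (-9) + 82 · (47) = 2.

gcd(428, 82) = 2; s = -9, t = 47 (check: 428·(-9) + 82·47 = 2).


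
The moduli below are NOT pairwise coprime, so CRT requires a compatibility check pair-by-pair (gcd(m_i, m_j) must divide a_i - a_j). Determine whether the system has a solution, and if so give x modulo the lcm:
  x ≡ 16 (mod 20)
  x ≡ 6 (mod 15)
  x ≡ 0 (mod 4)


Moduli 20, 15, 4 are not pairwise coprime, so CRT works modulo lcm(m_i) when all pairwise compatibility conditions hold.
Pairwise compatibility: gcd(m_i, m_j) must divide a_i - a_j for every pair.
Merge one congruence at a time:
  Start: x ≡ 16 (mod 20).
  Combine with x ≡ 6 (mod 15): gcd(20, 15) = 5; 6 - 16 = -10, which IS divisible by 5, so compatible.
    Write x = 16 + 20·t and substitute into x ≡ 6 (mod 15): 20·t ≡ 6 − 16 = -10 (mod 15).
    Divide the congruence (and modulus) by g = 5: 4·t ≡ -2 (mod 3).
    Reduce coefficients mod 3: 1·t ≡ 1 (mod 3).
    So t ≡ 1 (mod 3).
    Then x = 16 + 20·1 = 36, valid modulo lcm(20, 15) = 60: x ≡ 36 (mod 60).
  Combine with x ≡ 0 (mod 4): gcd(60, 4) = 4; 0 - 36 = -36, which IS divisible by 4, so compatible.
    Write x = 36 + 60·t and substitute into x ≡ 0 (mod 4): 60·t ≡ 0 − 36 = -36 (mod 4).
    Divide the congruence (and modulus) by g = 4: 15·t ≡ -9 (mod 1).
    Modulo 1 every t works; take t = 0.
    Then x = 36 + 60·0 = 36, valid modulo lcm(60, 4) = 60: x ≡ 36 (mod 60).
Verify: 36 mod 20 = 16, 36 mod 15 = 6, 36 mod 4 = 0.

x ≡ 36 (mod 60).


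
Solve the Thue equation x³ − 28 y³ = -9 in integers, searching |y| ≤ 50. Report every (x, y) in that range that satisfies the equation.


The equation is x³ - 28y³ = -9. For fixed y, x³ = 28·y³ − 9, so a solution requires the RHS to be a perfect cube.
Strategy: iterate y from -50 to 50, compute RHS = 28·y³ − 9, and check whether it is a (positive or negative) perfect cube.
Check small values of y:
  y = 0: RHS = -9 is not a perfect cube.
  y = 1: RHS = 19 is not a perfect cube.
  y = -1: RHS = -37 is not a perfect cube.
  y = 2: RHS = 215 is not a perfect cube.
  y = -2: RHS = -233 is not a perfect cube.
  y = 3: RHS = 747 is not a perfect cube.
  y = -3: RHS = -765 is not a perfect cube.
Continuing the search up to |y| = 50 finds no solutions either.
No (x, y) in the scanned range satisfies the equation.

No integer solutions with |y| ≤ 50.


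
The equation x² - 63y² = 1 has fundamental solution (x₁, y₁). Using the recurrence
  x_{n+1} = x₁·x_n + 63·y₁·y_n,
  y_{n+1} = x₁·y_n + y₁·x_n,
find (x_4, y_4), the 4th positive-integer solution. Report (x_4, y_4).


Step 1: Find the fundamental solution (x₁, y₁) of x² - 63y² = 1.
  Expand √63 as a continued fraction. a₀ = ⌊√63⌋ = 7; iterate m_{k+1} = d_k·a_k − m_k, d_{k+1} = (63 − m_{k+1}²)/d_k, a_{k+1} = ⌊(a₀ + m_{k+1})/d_{k+1}⌋ (starting m₀ = 0, d₀ = 1), with convergents p_k = a_k·p_{k-1} + p_{k-2}, q_k = a_k·q_{k-1} + q_{k-2} (p₋₁ = 1, q₋₁ = 0):
  k = 0: a₀ = 7; p₀/q₀ = 7/1; p₀² − 63·q₀² = 49 − 63 = -14.
  k = 1: m = 7, d = 14, a = ⌊(7 + 7)/14⌋ = 1; p/q = (1·7 + 1)/(1·1 + 0) = 8/1; p² − 63·q² = 64 − 63 = 1.
  The first convergent with p² − 63·q² = 1 gives the fundamental solution (x₁, y₁) = (8, 1).
Step 2: Apply the recurrence (x_{n+1}, y_{n+1}) = (x₁x_n + 63y₁y_n, x₁y_n + y₁x_n) repeatedly.
  From (x_1, y_1) = (8, 1): x_2 = 8·8 + 63·1·1 = 127; y_2 = 8·1 + 1·8 = 16.
  From (x_2, y_2) = (127, 16): x_3 = 8·127 + 63·1·16 = 2024; y_3 = 8·16 + 1·127 = 255.
  From (x_3, y_3) = (2024, 255): x_4 = 8·2024 + 63·1·255 = 32257; y_4 = 8·255 + 1·2024 = 4064.
Step 3: Verify x_4² - 63·y_4² = 1040514049 - 1040514048 = 1 (should be 1). ✓

(x_1, y_1) = (8, 1); (x_4, y_4) = (32257, 4064).


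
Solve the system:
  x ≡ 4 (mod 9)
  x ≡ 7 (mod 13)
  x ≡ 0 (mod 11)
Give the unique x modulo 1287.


Moduli 9, 13, 11 are pairwise coprime; by CRT there is a unique solution modulo M = 9 · 13 · 11 = 1287.
Solve pairwise, accumulating the modulus:
  Start with x ≡ 4 (mod 9).
  Combine with x ≡ 7 (mod 13): since gcd(9, 13) = 1, we get a unique residue mod 117.
    Write x = 4 + 9·t and substitute into x ≡ 7 (mod 13): 9·t ≡ 7 − 4 = 3 (mod 13).
    The inverse of 9 mod 13 is 3 (since 9·3 = 27 = 2·13 + 1), so t ≡ 3·3 = 9 ≡ 9 (mod 13).
    Then x = 4 + 9·9 = 85, valid modulo lcm(9, 13) = 117: x ≡ 85 (mod 117).
  Combine with x ≡ 0 (mod 11): since gcd(117, 11) = 1, we get a unique residue mod 1287.
    Write x = 85 + 117·t and substitute into x ≡ 0 (mod 11): 117·t ≡ 0 − 85 = -85 (mod 11).
    Reduce coefficients mod 11: 7·t ≡ 3 (mod 11).
    The inverse of 7 mod 11 is 8 (since 7·8 = 56 = 5·11 + 1), so t ≡ 8·3 = 24 ≡ 2 (mod 11).
    Then x = 85 + 117·2 = 319, valid modulo lcm(117, 11) = 1287: x ≡ 319 (mod 1287).
Verify: 319 mod 9 = 4 ✓, 319 mod 13 = 7 ✓, 319 mod 11 = 0 ✓.

x ≡ 319 (mod 1287).


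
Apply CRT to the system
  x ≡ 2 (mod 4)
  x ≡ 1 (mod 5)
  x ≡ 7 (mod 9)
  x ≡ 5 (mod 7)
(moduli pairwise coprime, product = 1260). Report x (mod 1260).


Product of moduli M = 4 · 5 · 9 · 7 = 1260.
Merge one congruence at a time:
  Start: x ≡ 2 (mod 4).
  Combine with x ≡ 1 (mod 5); new modulus lcm = 20.
    Write x = 2 + 4·t and substitute into x ≡ 1 (mod 5): 4·t ≡ 1 − 2 = -1 (mod 5).
    Reduce coefficients mod 5: 4·t ≡ 4 (mod 5).
    The inverse of 4 mod 5 is 4 (since 4·4 = 16 = 3·5 + 1), so t ≡ 4·4 = 16 ≡ 1 (mod 5).
    Then x = 2 + 4·1 = 6, valid modulo lcm(4, 5) = 20: x ≡ 6 (mod 20).
  Combine with x ≡ 7 (mod 9); new modulus lcm = 180.
    Write x = 6 + 20·t and substitute into x ≡ 7 (mod 9): 20·t ≡ 7 − 6 = 1 (mod 9).
    Reduce coefficients mod 9: 2·t ≡ 1 (mod 9).
    The inverse of 2 mod 9 is 5 (since 2·5 = 10 = 1·9 + 1), so t ≡ 5·1 = 5 ≡ 5 (mod 9).
    Then x = 6 + 20·5 = 106, valid modulo lcm(20, 9) = 180: x ≡ 106 (mod 180).
  Combine with x ≡ 5 (mod 7); new modulus lcm = 1260.
    Write x = 106 + 180·t and substitute into x ≡ 5 (mod 7): 180·t ≡ 5 − 106 = -101 (mod 7).
    Reduce coefficients mod 7: 5·t ≡ 4 (mod 7).
    The inverse of 5 mod 7 is 3 (since 5·3 = 15 = 2·7 + 1), so t ≡ 3·4 = 12 ≡ 5 (mod 7).
    Then x = 106 + 180·5 = 1006, valid modulo lcm(180, 7) = 1260: x ≡ 1006 (mod 1260).
Verify against each original: 1006 mod 4 = 2, 1006 mod 5 = 1, 1006 mod 9 = 7, 1006 mod 7 = 5.

x ≡ 1006 (mod 1260).


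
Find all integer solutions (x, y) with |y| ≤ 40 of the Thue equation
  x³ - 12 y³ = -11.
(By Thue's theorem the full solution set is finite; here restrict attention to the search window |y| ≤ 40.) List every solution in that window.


The equation is x³ - 12y³ = -11. For fixed y, x³ = 12·y³ − 11, so a solution requires the RHS to be a perfect cube.
Strategy: iterate y from -40 to 40, compute RHS = 12·y³ − 11, and check whether it is a (positive or negative) perfect cube.
Check small values of y:
  y = 0: RHS = -11 is not a perfect cube.
  y = 1: RHS = 1 = (1)³ ⇒ x = 1 works.
  y = -1: RHS = -23 is not a perfect cube.
  y = 2: RHS = 85 is not a perfect cube.
  y = -2: RHS = -107 is not a perfect cube.
  y = 3: RHS = 313 is not a perfect cube.
  y = -3: RHS = -335 is not a perfect cube.
Continuing the search up to |y| = 40 finds no further solutions beyond those listed.
Collected solutions: (1, 1).

Solutions (with |y| ≤ 40): (1, 1).


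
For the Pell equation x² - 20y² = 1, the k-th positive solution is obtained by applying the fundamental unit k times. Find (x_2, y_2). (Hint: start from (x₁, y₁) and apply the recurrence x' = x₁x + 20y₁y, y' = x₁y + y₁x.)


Step 1: Find the fundamental solution (x₁, y₁) of x² - 20y² = 1.
  Expand √20 as a continued fraction. a₀ = ⌊√20⌋ = 4; iterate m_{k+1} = d_k·a_k − m_k, d_{k+1} = (20 − m_{k+1}²)/d_k, a_{k+1} = ⌊(a₀ + m_{k+1})/d_{k+1}⌋ (starting m₀ = 0, d₀ = 1), with convergents p_k = a_k·p_{k-1} + p_{k-2}, q_k = a_k·q_{k-1} + q_{k-2} (p₋₁ = 1, q₋₁ = 0):
  k = 0: a₀ = 4; p₀/q₀ = 4/1; p₀² − 20·q₀² = 16 − 20 = -4.
  k = 1: m = 4, d = 4, a = ⌊(4 + 4)/4⌋ = 2; p/q = (2·4 + 1)/(2·1 + 0) = 9/2; p² − 20·q² = 81 − 80 = 1.
  The first convergent with p² − 20·q² = 1 gives the fundamental solution (x₁, y₁) = (9, 2).
Step 2: Apply the recurrence (x_{n+1}, y_{n+1}) = (x₁x_n + 20y₁y_n, x₁y_n + y₁x_n) repeatedly.
  From (x_1, y_1) = (9, 2): x_2 = 9·9 + 20·2·2 = 161; y_2 = 9·2 + 2·9 = 36.
Step 3: Verify x_2² - 20·y_2² = 25921 - 25920 = 1 (should be 1). ✓

(x_1, y_1) = (9, 2); (x_2, y_2) = (161, 36).


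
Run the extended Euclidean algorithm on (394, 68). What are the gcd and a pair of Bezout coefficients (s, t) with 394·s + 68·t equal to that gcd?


Euclidean algorithm on (394, 68) — divide until remainder is 0:
  394 = 5 · 68 + 54
  68 = 1 · 54 + 14
  54 = 3 · 14 + 12
  14 = 1 · 12 + 2
  12 = 6 · 2 + 0
gcd(394, 68) = 2.
Track Bezout coefficients alongside the remainders: start with r₀ = 394 = a·1 + b·0 (s = 1, t = 0) and r₁ = 68 = a·0 + b·1 (s = 0, t = 1); each new remainder r_{k+1} = r_{k-1} − q_k·r_k inherits s_{k+1} = s_{k-1} − q_k·s_k, t_{k+1} = t_{k-1} − q_k·t_k, so r_k = a·s_k + b·t_k at every step:
  q = 5: r = 54, s = 1 − 5·0 = 1, t = 0 − 5·1 = -5  (check: 394·1 + 68·(-5) = 54)
  q = 1: r = 14, s = 0 − 1·1 = -1, t = 1 − 1·(-5) = 6  (check: 394·(-1) + 68·6 = 14)
  q = 3: r = 12, s = 1 − 3·(-1) = 4, t = -5 − 3·6 = -23  (check: 394·4 + 68·(-23) = 12)
  q = 1: r = 2, s = -1 − 1·4 = -5, t = 6 − 1·(-23) = 29  (check: 394·(-5) + 68·29 = 2)
The row with r = 2 (the gcd) gives the Bezout coefficients s = -5, t = 29.
Result: 394 · (-5) + 68 · (29) = 2.

gcd(394, 68) = 2; s = -5, t = 29 (check: 394·(-5) + 68·29 = 2).


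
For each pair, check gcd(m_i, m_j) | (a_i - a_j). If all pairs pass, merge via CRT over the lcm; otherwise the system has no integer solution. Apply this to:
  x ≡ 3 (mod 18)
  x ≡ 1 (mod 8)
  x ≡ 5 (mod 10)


Moduli 18, 8, 10 are not pairwise coprime, so CRT works modulo lcm(m_i) when all pairwise compatibility conditions hold.
Pairwise compatibility: gcd(m_i, m_j) must divide a_i - a_j for every pair.
Merge one congruence at a time:
  Start: x ≡ 3 (mod 18).
  Combine with x ≡ 1 (mod 8): gcd(18, 8) = 2; 1 - 3 = -2, which IS divisible by 2, so compatible.
    Write x = 3 + 18·t and substitute into x ≡ 1 (mod 8): 18·t ≡ 1 − 3 = -2 (mod 8).
    Divide the congruence (and modulus) by g = 2: 9·t ≡ -1 (mod 4).
    Reduce coefficients mod 4: 1·t ≡ 3 (mod 4).
    So t ≡ 3 (mod 4).
    Then x = 3 + 18·3 = 57, valid modulo lcm(18, 8) = 72: x ≡ 57 (mod 72).
  Combine with x ≡ 5 (mod 10): gcd(72, 10) = 2; 5 - 57 = -52, which IS divisible by 2, so compatible.
    Write x = 57 + 72·t and substitute into x ≡ 5 (mod 10): 72·t ≡ 5 − 57 = -52 (mod 10).
    Divide the congruence (and modulus) by g = 2: 36·t ≡ -26 (mod 5).
    Reduce coefficients mod 5: 1·t ≡ 4 (mod 5).
    So t ≡ 4 (mod 5).
    Then x = 57 + 72·4 = 345, valid modulo lcm(72, 10) = 360: x ≡ 345 (mod 360).
Verify: 345 mod 18 = 3, 345 mod 8 = 1, 345 mod 10 = 5.

x ≡ 345 (mod 360).


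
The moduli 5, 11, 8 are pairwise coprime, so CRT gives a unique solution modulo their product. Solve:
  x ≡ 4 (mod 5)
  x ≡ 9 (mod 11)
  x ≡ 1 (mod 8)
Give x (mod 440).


Moduli 5, 11, 8 are pairwise coprime; by CRT there is a unique solution modulo M = 5 · 11 · 8 = 440.
Solve pairwise, accumulating the modulus:
  Start with x ≡ 4 (mod 5).
  Combine with x ≡ 9 (mod 11): since gcd(5, 11) = 1, we get a unique residue mod 55.
    Write x = 4 + 5·t and substitute into x ≡ 9 (mod 11): 5·t ≡ 9 − 4 = 5 (mod 11).
    The inverse of 5 mod 11 is 9 (since 5·9 = 45 = 4·11 + 1), so t ≡ 9·5 = 45 ≡ 1 (mod 11).
    Then x = 4 + 5·1 = 9, valid modulo lcm(5, 11) = 55: x ≡ 9 (mod 55).
  Combine with x ≡ 1 (mod 8): since gcd(55, 8) = 1, we get a unique residue mod 440.
    Write x = 9 + 55·t and substitute into x ≡ 1 (mod 8): 55·t ≡ 1 − 9 = -8 (mod 8).
    Reduce coefficients mod 8: 7·t ≡ 0 (mod 8).
    The inverse of 7 mod 8 is 7 (since 7·7 = 49 = 6·8 + 1), so t ≡ 7·0 = 0 ≡ 0 (mod 8).
    Then x = 9 + 55·0 = 9, valid modulo lcm(55, 8) = 440: x ≡ 9 (mod 440).
Verify: 9 mod 5 = 4 ✓, 9 mod 11 = 9 ✓, 9 mod 8 = 1 ✓.

x ≡ 9 (mod 440).


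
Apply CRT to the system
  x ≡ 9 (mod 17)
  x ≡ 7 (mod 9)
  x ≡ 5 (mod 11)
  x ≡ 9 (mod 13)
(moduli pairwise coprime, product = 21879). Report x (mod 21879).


Product of moduli M = 17 · 9 · 11 · 13 = 21879.
Merge one congruence at a time:
  Start: x ≡ 9 (mod 17).
  Combine with x ≡ 7 (mod 9); new modulus lcm = 153.
    Write x = 9 + 17·t and substitute into x ≡ 7 (mod 9): 17·t ≡ 7 − 9 = -2 (mod 9).
    Reduce coefficients mod 9: 8·t ≡ 7 (mod 9).
    The inverse of 8 mod 9 is 8 (since 8·8 = 64 = 7·9 + 1), so t ≡ 8·7 = 56 ≡ 2 (mod 9).
    Then x = 9 + 17·2 = 43, valid modulo lcm(17, 9) = 153: x ≡ 43 (mod 153).
  Combine with x ≡ 5 (mod 11); new modulus lcm = 1683.
    Write x = 43 + 153·t and substitute into x ≡ 5 (mod 11): 153·t ≡ 5 − 43 = -38 (mod 11).
    Reduce coefficients mod 11: 10·t ≡ 6 (mod 11).
    The inverse of 10 mod 11 is 10 (since 10·10 = 100 = 9·11 + 1), so t ≡ 10·6 = 60 ≡ 5 (mod 11).
    Then x = 43 + 153·5 = 808, valid modulo lcm(153, 11) = 1683: x ≡ 808 (mod 1683).
  Combine with x ≡ 9 (mod 13); new modulus lcm = 21879.
    Write x = 808 + 1683·t and substitute into x ≡ 9 (mod 13): 1683·t ≡ 9 − 808 = -799 (mod 13).
    Reduce coefficients mod 13: 6·t ≡ 7 (mod 13).
    The inverse of 6 mod 13 is 11 (since 6·11 = 66 = 5·13 + 1), so t ≡ 11·7 = 77 ≡ 12 (mod 13).
    Then x = 808 + 1683·12 = 21004, valid modulo lcm(1683, 13) = 21879: x ≡ 21004 (mod 21879).
Verify against each original: 21004 mod 17 = 9, 21004 mod 9 = 7, 21004 mod 11 = 5, 21004 mod 13 = 9.

x ≡ 21004 (mod 21879).


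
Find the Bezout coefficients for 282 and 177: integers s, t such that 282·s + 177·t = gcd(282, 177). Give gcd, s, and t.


Euclidean algorithm on (282, 177) — divide until remainder is 0:
  282 = 1 · 177 + 105
  177 = 1 · 105 + 72
  105 = 1 · 72 + 33
  72 = 2 · 33 + 6
  33 = 5 · 6 + 3
  6 = 2 · 3 + 0
gcd(282, 177) = 3.
Track Bezout coefficients alongside the remainders: start with r₀ = 282 = a·1 + b·0 (s = 1, t = 0) and r₁ = 177 = a·0 + b·1 (s = 0, t = 1); each new remainder r_{k+1} = r_{k-1} − q_k·r_k inherits s_{k+1} = s_{k-1} − q_k·s_k, t_{k+1} = t_{k-1} − q_k·t_k, so r_k = a·s_k + b·t_k at every step:
  q = 1: r = 105, s = 1 − 1·0 = 1, t = 0 − 1·1 = -1  (check: 282·1 + 177·(-1) = 105)
  q = 1: r = 72, s = 0 − 1·1 = -1, t = 1 − 1·(-1) = 2  (check: 282·(-1) + 177·2 = 72)
  q = 1: r = 33, s = 1 − 1·(-1) = 2, t = -1 − 1·2 = -3  (check: 282·2 + 177·(-3) = 33)
  q = 2: r = 6, s = -1 − 2·2 = -5, t = 2 − 2·(-3) = 8  (check: 282·(-5) + 177·8 = 6)
  q = 5: r = 3, s = 2 − 5·(-5) = 27, t = -3 − 5·8 = -43  (check: 282·27 + 177·(-43) = 3)
The row with r = 3 (the gcd) gives the Bezout coefficients s = 27, t = -43.
Result: 282 · (27) + 177 · (-43) = 3.

gcd(282, 177) = 3; s = 27, t = -43 (check: 282·27 + 177·(-43) = 3).


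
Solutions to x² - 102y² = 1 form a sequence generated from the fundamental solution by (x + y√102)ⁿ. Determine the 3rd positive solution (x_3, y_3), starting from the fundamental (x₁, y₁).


Step 1: Find the fundamental solution (x₁, y₁) of x² - 102y² = 1.
  Expand √102 as a continued fraction. a₀ = ⌊√102⌋ = 10; iterate m_{k+1} = d_k·a_k − m_k, d_{k+1} = (102 − m_{k+1}²)/d_k, a_{k+1} = ⌊(a₀ + m_{k+1})/d_{k+1}⌋ (starting m₀ = 0, d₀ = 1), with convergents p_k = a_k·p_{k-1} + p_{k-2}, q_k = a_k·q_{k-1} + q_{k-2} (p₋₁ = 1, q₋₁ = 0):
  k = 0: a₀ = 10; p₀/q₀ = 10/1; p₀² − 102·q₀² = 100 − 102 = -2.
  k = 1: m = 10, d = 2, a = ⌊(10 + 10)/2⌋ = 10; p/q = (10·10 + 1)/(10·1 + 0) = 101/10; p² − 102·q² = 10201 − 10200 = 1.
  The first convergent with p² − 102·q² = 1 gives the fundamental solution (x₁, y₁) = (101, 10).
Step 2: Apply the recurrence (x_{n+1}, y_{n+1}) = (x₁x_n + 102y₁y_n, x₁y_n + y₁x_n) repeatedly.
  From (x_1, y_1) = (101, 10): x_2 = 101·101 + 102·10·10 = 20401; y_2 = 101·10 + 10·101 = 2020.
  From (x_2, y_2) = (20401, 2020): x_3 = 101·20401 + 102·10·2020 = 4120901; y_3 = 101·2020 + 10·20401 = 408030.
Step 3: Verify x_3² - 102·y_3² = 16981825051801 - 16981825051800 = 1 (should be 1). ✓

(x_1, y_1) = (101, 10); (x_3, y_3) = (4120901, 408030).


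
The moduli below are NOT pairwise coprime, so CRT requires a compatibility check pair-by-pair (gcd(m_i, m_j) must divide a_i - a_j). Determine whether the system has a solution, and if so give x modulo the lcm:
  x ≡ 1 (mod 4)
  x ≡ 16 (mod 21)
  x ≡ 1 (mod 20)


Moduli 4, 21, 20 are not pairwise coprime, so CRT works modulo lcm(m_i) when all pairwise compatibility conditions hold.
Pairwise compatibility: gcd(m_i, m_j) must divide a_i - a_j for every pair.
Merge one congruence at a time:
  Start: x ≡ 1 (mod 4).
  Combine with x ≡ 16 (mod 21): gcd(4, 21) = 1; 16 - 1 = 15, which IS divisible by 1, so compatible.
    Write x = 1 + 4·t and substitute into x ≡ 16 (mod 21): 4·t ≡ 16 − 1 = 15 (mod 21).
    The inverse of 4 mod 21 is 16 (since 4·16 = 64 = 3·21 + 1), so t ≡ 16·15 = 240 ≡ 9 (mod 21).
    Then x = 1 + 4·9 = 37, valid modulo lcm(4, 21) = 84: x ≡ 37 (mod 84).
  Combine with x ≡ 1 (mod 20): gcd(84, 20) = 4; 1 - 37 = -36, which IS divisible by 4, so compatible.
    Write x = 37 + 84·t and substitute into x ≡ 1 (mod 20): 84·t ≡ 1 − 37 = -36 (mod 20).
    Divide the congruence (and modulus) by g = 4: 21·t ≡ -9 (mod 5).
    Reduce coefficients mod 5: 1·t ≡ 1 (mod 5).
    So t ≡ 1 (mod 5).
    Then x = 37 + 84·1 = 121, valid modulo lcm(84, 20) = 420: x ≡ 121 (mod 420).
Verify: 121 mod 4 = 1, 121 mod 21 = 16, 121 mod 20 = 1.

x ≡ 121 (mod 420).


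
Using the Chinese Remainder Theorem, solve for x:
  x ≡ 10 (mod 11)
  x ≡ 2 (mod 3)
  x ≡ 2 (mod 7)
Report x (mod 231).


Moduli 11, 3, 7 are pairwise coprime; by CRT there is a unique solution modulo M = 11 · 3 · 7 = 231.
Solve pairwise, accumulating the modulus:
  Start with x ≡ 10 (mod 11).
  Combine with x ≡ 2 (mod 3): since gcd(11, 3) = 1, we get a unique residue mod 33.
    Write x = 10 + 11·t and substitute into x ≡ 2 (mod 3): 11·t ≡ 2 − 10 = -8 (mod 3).
    Reduce coefficients mod 3: 2·t ≡ 1 (mod 3).
    The inverse of 2 mod 3 is 2 (since 2·2 = 4 = 1·3 + 1), so t ≡ 2·1 = 2 ≡ 2 (mod 3).
    Then x = 10 + 11·2 = 32, valid modulo lcm(11, 3) = 33: x ≡ 32 (mod 33).
  Combine with x ≡ 2 (mod 7): since gcd(33, 7) = 1, we get a unique residue mod 231.
    Write x = 32 + 33·t and substitute into x ≡ 2 (mod 7): 33·t ≡ 2 − 32 = -30 (mod 7).
    Reduce coefficients mod 7: 5·t ≡ 5 (mod 7).
    The inverse of 5 mod 7 is 3 (since 5·3 = 15 = 2·7 + 1), so t ≡ 3·5 = 15 ≡ 1 (mod 7).
    Then x = 32 + 33·1 = 65, valid modulo lcm(33, 7) = 231: x ≡ 65 (mod 231).
Verify: 65 mod 11 = 10 ✓, 65 mod 3 = 2 ✓, 65 mod 7 = 2 ✓.

x ≡ 65 (mod 231).


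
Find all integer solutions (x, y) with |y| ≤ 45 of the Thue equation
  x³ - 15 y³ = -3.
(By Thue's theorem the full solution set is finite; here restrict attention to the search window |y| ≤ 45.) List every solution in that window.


The equation is x³ - 15y³ = -3. For fixed y, x³ = 15·y³ − 3, so a solution requires the RHS to be a perfect cube.
Strategy: iterate y from -45 to 45, compute RHS = 15·y³ − 3, and check whether it is a (positive or negative) perfect cube.
Check small values of y:
  y = 0: RHS = -3 is not a perfect cube.
  y = 1: RHS = 12 is not a perfect cube.
  y = -1: RHS = -18 is not a perfect cube.
  y = 2: RHS = 117 is not a perfect cube.
  y = -2: RHS = -123 is not a perfect cube.
  y = 3: RHS = 402 is not a perfect cube.
  y = -3: RHS = -408 is not a perfect cube.
Continuing the search up to |y| = 45 finds no solutions either.
No (x, y) in the scanned range satisfies the equation.

No integer solutions with |y| ≤ 45.


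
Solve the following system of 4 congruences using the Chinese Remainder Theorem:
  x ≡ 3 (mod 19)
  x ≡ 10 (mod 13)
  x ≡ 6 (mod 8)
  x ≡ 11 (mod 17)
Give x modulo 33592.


Product of moduli M = 19 · 13 · 8 · 17 = 33592.
Merge one congruence at a time:
  Start: x ≡ 3 (mod 19).
  Combine with x ≡ 10 (mod 13); new modulus lcm = 247.
    Write x = 3 + 19·t and substitute into x ≡ 10 (mod 13): 19·t ≡ 10 − 3 = 7 (mod 13).
    Reduce coefficients mod 13: 6·t ≡ 7 (mod 13).
    The inverse of 6 mod 13 is 11 (since 6·11 = 66 = 5·13 + 1), so t ≡ 11·7 = 77 ≡ 12 (mod 13).
    Then x = 3 + 19·12 = 231, valid modulo lcm(19, 13) = 247: x ≡ 231 (mod 247).
  Combine with x ≡ 6 (mod 8); new modulus lcm = 1976.
    Write x = 231 + 247·t and substitute into x ≡ 6 (mod 8): 247·t ≡ 6 − 231 = -225 (mod 8).
    Reduce coefficients mod 8: 7·t ≡ 7 (mod 8).
    The inverse of 7 mod 8 is 7 (since 7·7 = 49 = 6·8 + 1), so t ≡ 7·7 = 49 ≡ 1 (mod 8).
    Then x = 231 + 247·1 = 478, valid modulo lcm(247, 8) = 1976: x ≡ 478 (mod 1976).
  Combine with x ≡ 11 (mod 17); new modulus lcm = 33592.
    Write x = 478 + 1976·t and substitute into x ≡ 11 (mod 17): 1976·t ≡ 11 − 478 = -467 (mod 17).
    Reduce coefficients mod 17: 4·t ≡ 9 (mod 17).
    The inverse of 4 mod 17 is 13 (since 4·13 = 52 = 3·17 + 1), so t ≡ 13·9 = 117 ≡ 15 (mod 17).
    Then x = 478 + 1976·15 = 30118, valid modulo lcm(1976, 17) = 33592: x ≡ 30118 (mod 33592).
Verify against each original: 30118 mod 19 = 3, 30118 mod 13 = 10, 30118 mod 8 = 6, 30118 mod 17 = 11.

x ≡ 30118 (mod 33592).


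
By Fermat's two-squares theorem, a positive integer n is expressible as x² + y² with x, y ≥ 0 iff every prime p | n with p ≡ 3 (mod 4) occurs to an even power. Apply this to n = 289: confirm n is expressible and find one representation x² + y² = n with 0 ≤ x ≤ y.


Step 1: Factor n = 289 = 17^2.
Step 2: Check the mod-4 condition on each prime factor: 17 ≡ 1 (mod 4), exponent 2.
All primes ≡ 3 (mod 4) appear to even exponent (or don't appear), so by the two-squares theorem n IS expressible as a sum of two squares.
Step 3: Build a representation. Here n = 17 · 17 is a product of primes ≡ 1 (mod 4). Each prime p ≡ 1 (mod 4) is itself a sum of two squares; find a² by testing p − a² for a perfect square:
  17: 17 − 1² = 16 = 4² ⇒ 17 = 1² + 4².
  Combine using the Brahmagupta–Fibonacci identity (a² + b²)(c² + d²) = (ac − bd)² + (ad + bc)² = (ac + bd)² + (ad − bc)²:
  17 · 17 = 289: from (1² + 4²)(1² + 4²), take (1·1 − 4·4, 1·4 + 4·1) = (1 − 16, 4 + 4) = (-15, 8); dropping signs (only squares matter) gives (15, 8); check 15² + 8² = 225 + 64 = 289 ✓.
Step 4: Order so x ≤ y and verify: 8² + 15² = 64 + 225 = 289 = n. ✓

n = 289 = 8² + 15² (one valid representation with x ≤ y).


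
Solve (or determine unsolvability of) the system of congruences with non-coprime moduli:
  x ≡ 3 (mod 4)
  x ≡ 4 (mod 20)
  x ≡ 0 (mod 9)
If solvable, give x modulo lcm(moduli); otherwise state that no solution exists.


Moduli 4, 20, 9 are not pairwise coprime, so CRT works modulo lcm(m_i) when all pairwise compatibility conditions hold.
Pairwise compatibility: gcd(m_i, m_j) must divide a_i - a_j for every pair.
Merge one congruence at a time:
  Start: x ≡ 3 (mod 4).
  Combine with x ≡ 4 (mod 20): gcd(4, 20) = 4, and 4 - 3 = 1 is NOT divisible by 4.
    ⇒ system is inconsistent (no integer solution).

No solution (the system is inconsistent).


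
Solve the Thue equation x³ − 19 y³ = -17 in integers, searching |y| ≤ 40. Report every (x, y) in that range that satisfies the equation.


The equation is x³ - 19y³ = -17. For fixed y, x³ = 19·y³ − 17, so a solution requires the RHS to be a perfect cube.
Strategy: iterate y from -40 to 40, compute RHS = 19·y³ − 17, and check whether it is a (positive or negative) perfect cube.
Check small values of y:
  y = 0: RHS = -17 is not a perfect cube.
  y = 1: RHS = 2 is not a perfect cube.
  y = -1: RHS = -36 is not a perfect cube.
  y = 2: RHS = 135 is not a perfect cube.
  y = -2: RHS = -169 is not a perfect cube.
  y = 3: RHS = 496 is not a perfect cube.
  y = -3: RHS = -530 is not a perfect cube.
Continuing the search up to |y| = 40 finds no solutions either.
No (x, y) in the scanned range satisfies the equation.

No integer solutions with |y| ≤ 40.


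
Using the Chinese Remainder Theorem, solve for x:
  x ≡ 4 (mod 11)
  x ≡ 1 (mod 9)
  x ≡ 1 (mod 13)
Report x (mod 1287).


Moduli 11, 9, 13 are pairwise coprime; by CRT there is a unique solution modulo M = 11 · 9 · 13 = 1287.
Solve pairwise, accumulating the modulus:
  Start with x ≡ 4 (mod 11).
  Combine with x ≡ 1 (mod 9): since gcd(11, 9) = 1, we get a unique residue mod 99.
    Write x = 4 + 11·t and substitute into x ≡ 1 (mod 9): 11·t ≡ 1 − 4 = -3 (mod 9).
    Reduce coefficients mod 9: 2·t ≡ 6 (mod 9).
    The inverse of 2 mod 9 is 5 (since 2·5 = 10 = 1·9 + 1), so t ≡ 5·6 = 30 ≡ 3 (mod 9).
    Then x = 4 + 11·3 = 37, valid modulo lcm(11, 9) = 99: x ≡ 37 (mod 99).
  Combine with x ≡ 1 (mod 13): since gcd(99, 13) = 1, we get a unique residue mod 1287.
    Write x = 37 + 99·t and substitute into x ≡ 1 (mod 13): 99·t ≡ 1 − 37 = -36 (mod 13).
    Reduce coefficients mod 13: 8·t ≡ 3 (mod 13).
    The inverse of 8 mod 13 is 5 (since 8·5 = 40 = 3·13 + 1), so t ≡ 5·3 = 15 ≡ 2 (mod 13).
    Then x = 37 + 99·2 = 235, valid modulo lcm(99, 13) = 1287: x ≡ 235 (mod 1287).
Verify: 235 mod 11 = 4 ✓, 235 mod 9 = 1 ✓, 235 mod 13 = 1 ✓.

x ≡ 235 (mod 1287).


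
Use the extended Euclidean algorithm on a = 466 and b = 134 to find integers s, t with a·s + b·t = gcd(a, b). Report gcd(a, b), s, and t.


Euclidean algorithm on (466, 134) — divide until remainder is 0:
  466 = 3 · 134 + 64
  134 = 2 · 64 + 6
  64 = 10 · 6 + 4
  6 = 1 · 4 + 2
  4 = 2 · 2 + 0
gcd(466, 134) = 2.
Track Bezout coefficients alongside the remainders: start with r₀ = 466 = a·1 + b·0 (s = 1, t = 0) and r₁ = 134 = a·0 + b·1 (s = 0, t = 1); each new remainder r_{k+1} = r_{k-1} − q_k·r_k inherits s_{k+1} = s_{k-1} − q_k·s_k, t_{k+1} = t_{k-1} − q_k·t_k, so r_k = a·s_k + b·t_k at every step:
  q = 3: r = 64, s = 1 − 3·0 = 1, t = 0 − 3·1 = -3  (check: 466·1 + 134·(-3) = 64)
  q = 2: r = 6, s = 0 − 2·1 = -2, t = 1 − 2·(-3) = 7  (check: 466·(-2) + 134·7 = 6)
  q = 10: r = 4, s = 1 − 10·(-2) = 21, t = -3 − 10·7 = -73  (check: 466·21 + 134·(-73) = 4)
  q = 1: r = 2, s = -2 − 1·21 = -23, t = 7 − 1·(-73) = 80  (check: 466·(-23) + 134·80 = 2)
The row with r = 2 (the gcd) gives the Bezout coefficients s = -23, t = 80.
Result: 466 · (-23) + 134 · (80) = 2.

gcd(466, 134) = 2; s = -23, t = 80 (check: 466·(-23) + 134·80 = 2).


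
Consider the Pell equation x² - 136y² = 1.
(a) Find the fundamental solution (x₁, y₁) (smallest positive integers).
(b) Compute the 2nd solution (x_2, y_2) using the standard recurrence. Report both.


Step 1: Find the fundamental solution (x₁, y₁) of x² - 136y² = 1.
  Expand √136 as a continued fraction. a₀ = ⌊√136⌋ = 11; iterate m_{k+1} = d_k·a_k − m_k, d_{k+1} = (136 − m_{k+1}²)/d_k, a_{k+1} = ⌊(a₀ + m_{k+1})/d_{k+1}⌋ (starting m₀ = 0, d₀ = 1), with convergents p_k = a_k·p_{k-1} + p_{k-2}, q_k = a_k·q_{k-1} + q_{k-2} (p₋₁ = 1, q₋₁ = 0):
  k = 0: a₀ = 11; p₀/q₀ = 11/1; p₀² − 136·q₀² = 121 − 136 = -15.
  k = 1: m = 11, d = 15, a = ⌊(11 + 11)/15⌋ = 1; p/q = (1·11 + 1)/(1·1 + 0) = 12/1; p² − 136·q² = 144 − 136 = 8.
  k = 2: m = 4, d = 8, a = ⌊(11 + 4)/8⌋ = 1; p/q = (1·12 + 11)/(1·1 + 1) = 23/2; p² − 136·q² = 529 − 544 = -15.
  k = 3: m = 4, d = 15, a = ⌊(11 + 4)/15⌋ = 1; p/q = (1·23 + 12)/(1·2 + 1) = 35/3; p² − 136·q² = 1225 − 1224 = 1.
  The first convergent with p² − 136·q² = 1 gives the fundamental solution (x₁, y₁) = (35, 3).
Step 2: Apply the recurrence (x_{n+1}, y_{n+1}) = (x₁x_n + 136y₁y_n, x₁y_n + y₁x_n) repeatedly.
  From (x_1, y_1) = (35, 3): x_2 = 35·35 + 136·3·3 = 2449; y_2 = 35·3 + 3·35 = 210.
Step 3: Verify x_2² - 136·y_2² = 5997601 - 5997600 = 1 (should be 1). ✓

(x_1, y_1) = (35, 3); (x_2, y_2) = (2449, 210).


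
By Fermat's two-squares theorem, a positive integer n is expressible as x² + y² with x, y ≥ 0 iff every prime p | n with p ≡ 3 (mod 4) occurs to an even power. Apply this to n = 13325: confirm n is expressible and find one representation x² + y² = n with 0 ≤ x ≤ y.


Step 1: Factor n = 13325 = 5^2 · 13 · 41.
Step 2: Check the mod-4 condition on each prime factor: 5 ≡ 1 (mod 4), exponent 2; 13 ≡ 1 (mod 4), exponent 1; 41 ≡ 1 (mod 4), exponent 1.
All primes ≡ 3 (mod 4) appear to even exponent (or don't appear), so by the two-squares theorem n IS expressible as a sum of two squares.
Step 3: Build a representation. Group n = k² · m with k = 5 and m = 13 · 41 = 533 (a product of primes ≡ 1 (mod 4)); a representation of m scales to one of n via (k·x)² + (k·y)² = k²(x² + y²). Each prime p ≡ 1 (mod 4) is itself a sum of two squares; find a² by testing p − a² for a perfect square:
  13: 13 − 1² = 12, 13 − 2² = 9 = 3² ⇒ 13 = 2² + 3².
  41: 41 − 1² = 40, 41 − 2² = 37, 41 − 3² = 32, 41 − 4² = 25 = 5² ⇒ 41 = 4² + 5².
  Combine using the Brahmagupta–Fibonacci identity (a² + b²)(c² + d²) = (ac − bd)² + (ad + bc)² = (ac + bd)² + (ad − bc)²:
  13 · 41 = 533: from (2² + 3²)(4² + 5²), take (2·4 − 3·5, 2·5 + 3·4) = (8 − 15, 10 + 12) = (-7, 22); dropping signs (only squares matter) gives (7, 22); check 7² + 22² = 49 + 484 = 533 ✓.
  Scale by k = 5: (5·7, 5·22) = (35, 110).
Step 4: Order so x ≤ y and verify: 35² + 110² = 1225 + 12100 = 13325 = n. ✓

n = 13325 = 35² + 110² (one valid representation with x ≤ y).


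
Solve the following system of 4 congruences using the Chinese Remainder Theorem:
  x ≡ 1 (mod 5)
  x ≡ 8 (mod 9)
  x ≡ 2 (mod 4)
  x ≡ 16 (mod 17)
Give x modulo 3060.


Product of moduli M = 5 · 9 · 4 · 17 = 3060.
Merge one congruence at a time:
  Start: x ≡ 1 (mod 5).
  Combine with x ≡ 8 (mod 9); new modulus lcm = 45.
    Write x = 1 + 5·t and substitute into x ≡ 8 (mod 9): 5·t ≡ 8 − 1 = 7 (mod 9).
    The inverse of 5 mod 9 is 2 (since 5·2 = 10 = 1·9 + 1), so t ≡ 2·7 = 14 ≡ 5 (mod 9).
    Then x = 1 + 5·5 = 26, valid modulo lcm(5, 9) = 45: x ≡ 26 (mod 45).
  Combine with x ≡ 2 (mod 4); new modulus lcm = 180.
    Write x = 26 + 45·t and substitute into x ≡ 2 (mod 4): 45·t ≡ 2 − 26 = -24 (mod 4).
    Reduce coefficients mod 4: 1·t ≡ 0 (mod 4).
    So t ≡ 0 (mod 4).
    Then x = 26 + 45·0 = 26, valid modulo lcm(45, 4) = 180: x ≡ 26 (mod 180).
  Combine with x ≡ 16 (mod 17); new modulus lcm = 3060.
    Write x = 26 + 180·t and substitute into x ≡ 16 (mod 17): 180·t ≡ 16 − 26 = -10 (mod 17).
    Reduce coefficients mod 17: 10·t ≡ 7 (mod 17).
    The inverse of 10 mod 17 is 12 (since 10·12 = 120 = 7·17 + 1), so t ≡ 12·7 = 84 ≡ 16 (mod 17).
    Then x = 26 + 180·16 = 2906, valid modulo lcm(180, 17) = 3060: x ≡ 2906 (mod 3060).
Verify against each original: 2906 mod 5 = 1, 2906 mod 9 = 8, 2906 mod 4 = 2, 2906 mod 17 = 16.

x ≡ 2906 (mod 3060).


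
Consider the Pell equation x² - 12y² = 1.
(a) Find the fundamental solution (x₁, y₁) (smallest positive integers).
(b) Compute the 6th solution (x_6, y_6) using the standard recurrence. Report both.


Step 1: Find the fundamental solution (x₁, y₁) of x² - 12y² = 1.
  Expand √12 as a continued fraction. a₀ = ⌊√12⌋ = 3; iterate m_{k+1} = d_k·a_k − m_k, d_{k+1} = (12 − m_{k+1}²)/d_k, a_{k+1} = ⌊(a₀ + m_{k+1})/d_{k+1}⌋ (starting m₀ = 0, d₀ = 1), with convergents p_k = a_k·p_{k-1} + p_{k-2}, q_k = a_k·q_{k-1} + q_{k-2} (p₋₁ = 1, q₋₁ = 0):
  k = 0: a₀ = 3; p₀/q₀ = 3/1; p₀² − 12·q₀² = 9 − 12 = -3.
  k = 1: m = 3, d = 3, a = ⌊(3 + 3)/3⌋ = 2; p/q = (2·3 + 1)/(2·1 + 0) = 7/2; p² − 12·q² = 49 − 48 = 1.
  The first convergent with p² − 12·q² = 1 gives the fundamental solution (x₁, y₁) = (7, 2).
Step 2: Apply the recurrence (x_{n+1}, y_{n+1}) = (x₁x_n + 12y₁y_n, x₁y_n + y₁x_n) repeatedly.
  From (x_1, y_1) = (7, 2): x_2 = 7·7 + 12·2·2 = 97; y_2 = 7·2 + 2·7 = 28.
  From (x_2, y_2) = (97, 28): x_3 = 7·97 + 12·2·28 = 1351; y_3 = 7·28 + 2·97 = 390.
  From (x_3, y_3) = (1351, 390): x_4 = 7·1351 + 12·2·390 = 18817; y_4 = 7·390 + 2·1351 = 5432.
  From (x_4, y_4) = (18817, 5432): x_5 = 7·18817 + 12·2·5432 = 262087; y_5 = 7·5432 + 2·18817 = 75658.
  From (x_5, y_5) = (262087, 75658): x_6 = 7·262087 + 12·2·75658 = 3650401; y_6 = 7·75658 + 2·262087 = 1053780.
Step 3: Verify x_6² - 12·y_6² = 13325427460801 - 13325427460800 = 1 (should be 1). ✓

(x_1, y_1) = (7, 2); (x_6, y_6) = (3650401, 1053780).


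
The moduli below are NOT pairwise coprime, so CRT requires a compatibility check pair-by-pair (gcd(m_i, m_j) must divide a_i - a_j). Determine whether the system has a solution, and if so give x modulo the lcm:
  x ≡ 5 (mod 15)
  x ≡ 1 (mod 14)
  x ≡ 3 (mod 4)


Moduli 15, 14, 4 are not pairwise coprime, so CRT works modulo lcm(m_i) when all pairwise compatibility conditions hold.
Pairwise compatibility: gcd(m_i, m_j) must divide a_i - a_j for every pair.
Merge one congruence at a time:
  Start: x ≡ 5 (mod 15).
  Combine with x ≡ 1 (mod 14): gcd(15, 14) = 1; 1 - 5 = -4, which IS divisible by 1, so compatible.
    Write x = 5 + 15·t and substitute into x ≡ 1 (mod 14): 15·t ≡ 1 − 5 = -4 (mod 14).
    Reduce coefficients mod 14: 1·t ≡ 10 (mod 14).
    So t ≡ 10 (mod 14).
    Then x = 5 + 15·10 = 155, valid modulo lcm(15, 14) = 210: x ≡ 155 (mod 210).
  Combine with x ≡ 3 (mod 4): gcd(210, 4) = 2; 3 - 155 = -152, which IS divisible by 2, so compatible.
    Write x = 155 + 210·t and substitute into x ≡ 3 (mod 4): 210·t ≡ 3 − 155 = -152 (mod 4).
    Divide the congruence (and modulus) by g = 2: 105·t ≡ -76 (mod 2).
    Reduce coefficients mod 2: 1·t ≡ 0 (mod 2).
    So t ≡ 0 (mod 2).
    Then x = 155 + 210·0 = 155, valid modulo lcm(210, 4) = 420: x ≡ 155 (mod 420).
Verify: 155 mod 15 = 5, 155 mod 14 = 1, 155 mod 4 = 3.

x ≡ 155 (mod 420).


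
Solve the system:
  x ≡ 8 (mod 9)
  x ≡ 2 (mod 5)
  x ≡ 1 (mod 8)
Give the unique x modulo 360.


Moduli 9, 5, 8 are pairwise coprime; by CRT there is a unique solution modulo M = 9 · 5 · 8 = 360.
Solve pairwise, accumulating the modulus:
  Start with x ≡ 8 (mod 9).
  Combine with x ≡ 2 (mod 5): since gcd(9, 5) = 1, we get a unique residue mod 45.
    Write x = 8 + 9·t and substitute into x ≡ 2 (mod 5): 9·t ≡ 2 − 8 = -6 (mod 5).
    Reduce coefficients mod 5: 4·t ≡ 4 (mod 5).
    The inverse of 4 mod 5 is 4 (since 4·4 = 16 = 3·5 + 1), so t ≡ 4·4 = 16 ≡ 1 (mod 5).
    Then x = 8 + 9·1 = 17, valid modulo lcm(9, 5) = 45: x ≡ 17 (mod 45).
  Combine with x ≡ 1 (mod 8): since gcd(45, 8) = 1, we get a unique residue mod 360.
    Write x = 17 + 45·t and substitute into x ≡ 1 (mod 8): 45·t ≡ 1 − 17 = -16 (mod 8).
    Reduce coefficients mod 8: 5·t ≡ 0 (mod 8).
    The inverse of 5 mod 8 is 5 (since 5·5 = 25 = 3·8 + 1), so t ≡ 5·0 = 0 ≡ 0 (mod 8).
    Then x = 17 + 45·0 = 17, valid modulo lcm(45, 8) = 360: x ≡ 17 (mod 360).
Verify: 17 mod 9 = 8 ✓, 17 mod 5 = 2 ✓, 17 mod 8 = 1 ✓.

x ≡ 17 (mod 360).
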